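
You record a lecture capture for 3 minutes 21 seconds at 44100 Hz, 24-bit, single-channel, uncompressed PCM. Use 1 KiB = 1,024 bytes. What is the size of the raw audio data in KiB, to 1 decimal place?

Duration = 3 minutes 21 seconds = 201 s.
Bytes = 44,100 samples/s × 201 s × 3 bytes/sample × 1 ch = 26,592,300 bytes.
26,592,300 / 1,024 = 25969.0 KiB.

25969.0 KiB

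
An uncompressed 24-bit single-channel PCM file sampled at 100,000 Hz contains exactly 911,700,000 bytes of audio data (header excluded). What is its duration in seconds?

Byte rate = 100,000 × 3 × 1 = 300,000 bytes/s.
Duration = 911,700,000 / 300,000 = 3,039 s.

3,039 seconds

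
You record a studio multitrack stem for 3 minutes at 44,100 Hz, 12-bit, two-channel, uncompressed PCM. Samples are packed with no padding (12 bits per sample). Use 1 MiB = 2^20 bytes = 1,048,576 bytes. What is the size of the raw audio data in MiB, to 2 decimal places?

22.71 MiB

Duration = 3 minutes = 180 s.
Bits = 44,100 × 180 × 12 × 2 = 190,512,000 bits = 23,814,000 bytes.
23,814,000 / 1,048,576 = 22.71 MiB.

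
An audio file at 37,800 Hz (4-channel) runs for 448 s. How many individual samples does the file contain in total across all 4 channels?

67,737,600 samples

37,800 × 448 s × 4 ch = 67,737,600 samples.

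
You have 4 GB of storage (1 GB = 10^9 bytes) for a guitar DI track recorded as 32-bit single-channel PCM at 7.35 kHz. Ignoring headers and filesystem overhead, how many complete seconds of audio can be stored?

136,054 seconds

Uncompressed byte rate = 7,350 × 4 × 1 = 29,400 bytes/s.
Capacity = 4 × 1,000,000,000 = 4,000,000,000 bytes.
4,000,000,000 / 29,400 ≈ 136054.42 s → 136,054 seconds.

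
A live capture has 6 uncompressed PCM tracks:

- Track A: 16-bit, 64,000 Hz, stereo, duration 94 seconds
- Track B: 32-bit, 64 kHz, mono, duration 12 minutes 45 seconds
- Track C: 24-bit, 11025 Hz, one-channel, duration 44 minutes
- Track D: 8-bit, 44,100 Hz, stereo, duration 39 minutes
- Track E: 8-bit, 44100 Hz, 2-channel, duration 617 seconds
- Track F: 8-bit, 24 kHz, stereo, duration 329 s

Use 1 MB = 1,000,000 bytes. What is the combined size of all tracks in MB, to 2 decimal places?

Track A: 64,000 × 94 × 2 × 2 = 24,064,000 bytes.
Track B: 12 minutes 45 seconds = 765 s; 64,000 × 765 × 4 × 1 = 195,840,000 bytes.
Track C: 44 minutes = 2,640 s; 11,025 × 2,640 × 3 × 1 = 87,318,000 bytes.
Track D: 39 minutes = 2,340 s; 44,100 × 2,340 × 1 × 2 = 206,388,000 bytes.
Track E: 44,100 × 617 × 1 × 2 = 54,419,400 bytes.
Track F: 24,000 × 329 × 1 × 2 = 15,792,000 bytes.
Total = 583,821,400 bytes = 583.82 MB.

583.82 MB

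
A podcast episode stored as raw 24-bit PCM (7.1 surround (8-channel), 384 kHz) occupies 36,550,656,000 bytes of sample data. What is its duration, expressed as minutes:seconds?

Byte rate = 384,000 × 3 × 8 = 9,216,000 bytes/s.
Duration = 36,550,656,000 / 9,216,000 = 3,966 s.
3,966 s = 66:06.

66:06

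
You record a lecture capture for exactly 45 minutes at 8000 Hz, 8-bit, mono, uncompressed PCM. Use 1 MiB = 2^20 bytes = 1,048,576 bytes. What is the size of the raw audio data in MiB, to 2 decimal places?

Duration = exactly 45 minutes = 2,700 s.
Bytes = 8,000 samples/s × 2,700 s × 1 bytes/sample × 1 ch = 21,600,000 bytes.
21,600,000 / 1,048,576 = 20.60 MiB.

20.60 MiB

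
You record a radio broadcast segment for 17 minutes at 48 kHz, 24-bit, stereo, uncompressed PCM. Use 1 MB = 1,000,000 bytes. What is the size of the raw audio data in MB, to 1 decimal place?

Duration = 17 minutes = 1,020 s.
Bytes = 48,000 samples/s × 1,020 s × 3 bytes/sample × 2 ch = 293,760,000 bytes.
293,760,000 / 1,000,000 = 293.8 MB.

293.8 MB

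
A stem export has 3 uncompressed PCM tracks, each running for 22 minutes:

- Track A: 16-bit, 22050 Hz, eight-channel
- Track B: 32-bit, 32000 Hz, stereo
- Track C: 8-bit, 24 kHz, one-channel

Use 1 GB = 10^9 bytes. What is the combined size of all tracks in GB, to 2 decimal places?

22 minutes = 1,320 s.
Track A: 22,050 × 1,320 × 2 × 8 = 465,696,000 bytes.
Track B: 32,000 × 1,320 × 4 × 2 = 337,920,000 bytes.
Track C: 24,000 × 1,320 × 1 × 1 = 31,680,000 bytes.
Total = 835,296,000 bytes = 0.84 GB.

0.84 GB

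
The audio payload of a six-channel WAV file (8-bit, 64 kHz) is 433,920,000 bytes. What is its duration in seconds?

Byte rate = 64,000 × 1 × 6 = 384,000 bytes/s.
Duration = 433,920,000 / 384,000 = 1,130 s.

1,130 seconds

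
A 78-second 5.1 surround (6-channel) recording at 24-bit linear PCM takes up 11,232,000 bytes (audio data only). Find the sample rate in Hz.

8,000 Hz

Bytes = sample_rate × seconds × bytes_per_sample × channels.
sample_rate = 11,232,000 / (78 × 3 × 6) = 11,232,000 / 1,404 = 8,000 Hz.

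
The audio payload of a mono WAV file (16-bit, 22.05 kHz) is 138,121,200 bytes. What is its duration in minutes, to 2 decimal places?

Byte rate = 22,050 × 2 × 1 = 44,100 bytes/s.
Duration = 138,121,200 / 44,100 = 3,132 s.
3,132 s / 60 = 52.20 minutes.

52.20 minutes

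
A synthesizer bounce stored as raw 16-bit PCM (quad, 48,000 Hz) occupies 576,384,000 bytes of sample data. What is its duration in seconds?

1,501 seconds

Byte rate = 48,000 × 2 × 4 = 384,000 bytes/s.
Duration = 576,384,000 / 384,000 = 1,501 s.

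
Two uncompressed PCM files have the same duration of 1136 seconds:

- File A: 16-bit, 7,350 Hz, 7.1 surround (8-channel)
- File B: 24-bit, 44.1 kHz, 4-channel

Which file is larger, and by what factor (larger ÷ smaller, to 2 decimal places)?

File B, by a factor of 4.50

File A: 7,350 × 2 × 8 = 117,600 bytes/s.
File B: 44,100 × 3 × 4 = 529,200 bytes/s.
File B is larger; ratio = 601,171,200 / 133,593,600 = 4.50.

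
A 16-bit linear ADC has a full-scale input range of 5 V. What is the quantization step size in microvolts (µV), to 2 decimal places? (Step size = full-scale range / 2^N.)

76.29 µV

5 V / 2^16 = 5 / 65,536 V = 76.29 µV.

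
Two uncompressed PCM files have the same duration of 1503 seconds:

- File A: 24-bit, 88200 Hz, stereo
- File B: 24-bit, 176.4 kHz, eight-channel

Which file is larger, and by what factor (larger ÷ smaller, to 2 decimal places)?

File B, by a factor of 8.00

File A: 88,200 × 3 × 2 = 529,200 bytes/s.
File B: 176,400 × 3 × 8 = 4,233,600 bytes/s.
File B is larger; ratio = 6,363,100,800 / 795,387,600 = 8.00.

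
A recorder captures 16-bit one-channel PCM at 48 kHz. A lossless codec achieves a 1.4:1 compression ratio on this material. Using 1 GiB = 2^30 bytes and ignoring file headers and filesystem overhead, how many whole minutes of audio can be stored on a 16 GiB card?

4,175 minutes

Uncompressed byte rate = 48,000 × 2 × 1 = 96,000 bytes/s.
After 1.4:1 compression, effective rate ≈ 68571.43 bytes/s.
Capacity = 16 × 1,073,741,824 = 17,179,869,184 bytes.
17,179,869,184 / effective rate ≈ 250539.76 s → 4,175 minutes.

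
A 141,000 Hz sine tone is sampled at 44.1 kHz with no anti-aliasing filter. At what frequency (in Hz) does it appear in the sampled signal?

Nyquist = 44,100/2 = 22,050 Hz; 141,000 Hz exceeds it.
Alias = |141,000 − 3×44,100| = |141,000 − 132,300| = 8,700 Hz.

8,700 Hz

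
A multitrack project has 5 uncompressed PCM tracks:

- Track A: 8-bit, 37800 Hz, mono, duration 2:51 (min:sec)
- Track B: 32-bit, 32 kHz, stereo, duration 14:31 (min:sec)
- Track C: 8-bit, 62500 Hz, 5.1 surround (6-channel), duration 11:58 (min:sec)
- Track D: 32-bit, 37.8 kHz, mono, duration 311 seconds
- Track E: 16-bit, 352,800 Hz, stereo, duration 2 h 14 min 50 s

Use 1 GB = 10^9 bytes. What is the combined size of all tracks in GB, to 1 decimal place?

Track A: 2:51 (min:sec) = 171 s; 37,800 × 171 × 1 × 1 = 6,463,800 bytes.
Track B: 14:31 (min:sec) = 871 s; 32,000 × 871 × 4 × 2 = 222,976,000 bytes.
Track C: 11:58 (min:sec) = 718 s; 62,500 × 718 × 1 × 6 = 269,250,000 bytes.
Track D: 37,800 × 311 × 4 × 1 = 47,023,200 bytes.
Track E: 2 h 14 min 50 s = 8,090 s; 352,800 × 8,090 × 2 × 2 = 11,416,608,000 bytes.
Total = 11,962,321,000 bytes = 12.0 GB.

12.0 GB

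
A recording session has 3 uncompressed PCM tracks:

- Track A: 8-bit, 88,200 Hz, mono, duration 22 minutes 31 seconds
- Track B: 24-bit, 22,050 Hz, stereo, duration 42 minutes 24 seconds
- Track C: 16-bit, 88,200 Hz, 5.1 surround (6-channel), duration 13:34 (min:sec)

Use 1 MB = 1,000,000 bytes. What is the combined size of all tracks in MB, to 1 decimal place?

1317.3 MB

Track A: 22 minutes 31 seconds = 1,351 s; 88,200 × 1,351 × 1 × 1 = 119,158,200 bytes.
Track B: 42 minutes 24 seconds = 2,544 s; 22,050 × 2,544 × 3 × 2 = 336,571,200 bytes.
Track C: 13:34 (min:sec) = 814 s; 88,200 × 814 × 2 × 6 = 861,537,600 bytes.
Total = 1,317,267,000 bytes = 1317.3 MB.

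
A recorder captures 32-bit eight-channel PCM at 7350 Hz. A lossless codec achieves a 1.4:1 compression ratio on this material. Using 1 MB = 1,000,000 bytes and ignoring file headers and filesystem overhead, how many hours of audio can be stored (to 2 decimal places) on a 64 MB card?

0.11 hours

Uncompressed byte rate = 7,350 × 4 × 8 = 235,200 bytes/s.
After 1.4:1 compression, effective rate ≈ 168000 bytes/s.
Capacity = 64 × 1,000,000 = 64,000,000 bytes.
64,000,000 / effective rate ≈ 380.95 s → 0.11 hours.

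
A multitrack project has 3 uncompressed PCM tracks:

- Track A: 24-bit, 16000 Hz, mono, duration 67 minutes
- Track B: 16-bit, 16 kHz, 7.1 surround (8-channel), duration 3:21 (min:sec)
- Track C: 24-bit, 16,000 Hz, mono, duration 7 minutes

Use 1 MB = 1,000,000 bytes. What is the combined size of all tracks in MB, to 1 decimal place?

264.6 MB

Track A: 67 minutes = 4,020 s; 16,000 × 4,020 × 3 × 1 = 192,960,000 bytes.
Track B: 3:21 (min:sec) = 201 s; 16,000 × 201 × 2 × 8 = 51,456,000 bytes.
Track C: 7 minutes = 420 s; 16,000 × 420 × 3 × 1 = 20,160,000 bytes.
Total = 264,576,000 bytes = 264.6 MB.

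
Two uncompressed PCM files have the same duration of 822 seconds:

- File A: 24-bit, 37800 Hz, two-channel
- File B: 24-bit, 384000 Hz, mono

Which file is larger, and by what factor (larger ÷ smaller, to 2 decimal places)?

File A: 37,800 × 3 × 2 = 226,800 bytes/s.
File B: 384,000 × 3 × 1 = 1,152,000 bytes/s.
File B is larger; ratio = 946,944,000 / 186,429,600 = 5.08.

File B, by a factor of 5.08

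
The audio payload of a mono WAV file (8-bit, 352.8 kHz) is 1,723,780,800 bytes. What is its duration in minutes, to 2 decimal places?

Byte rate = 352,800 × 1 × 1 = 352,800 bytes/s.
Duration = 1,723,780,800 / 352,800 = 4,886 s.
4,886 s / 60 = 81.43 minutes.

81.43 minutes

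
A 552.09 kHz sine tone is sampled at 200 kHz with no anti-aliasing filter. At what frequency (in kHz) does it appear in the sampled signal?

Nyquist = 200,000/2 = 100,000 Hz; 552,090 Hz exceeds it.
Alias = |552,090 − 3×200,000| = |552,090 − 600,000| = 47,910 Hz = 47.91 kHz.

47.91 kHz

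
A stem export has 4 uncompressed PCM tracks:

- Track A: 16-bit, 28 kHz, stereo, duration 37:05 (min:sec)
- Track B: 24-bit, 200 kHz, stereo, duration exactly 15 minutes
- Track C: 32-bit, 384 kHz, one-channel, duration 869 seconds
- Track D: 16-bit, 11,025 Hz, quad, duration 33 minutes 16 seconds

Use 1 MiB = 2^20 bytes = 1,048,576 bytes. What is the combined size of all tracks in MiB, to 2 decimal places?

2708.46 MiB

Track A: 37:05 (min:sec) = 2,225 s; 28,000 × 2,225 × 2 × 2 = 249,200,000 bytes.
Track B: exactly 15 minutes = 900 s; 200,000 × 900 × 3 × 2 = 1,080,000,000 bytes.
Track C: 384,000 × 869 × 4 × 1 = 1,334,784,000 bytes.
Track D: 33 minutes 16 seconds = 1,996 s; 11,025 × 1,996 × 2 × 4 = 176,047,200 bytes.
Total = 2,840,031,200 bytes = 2708.46 MiB.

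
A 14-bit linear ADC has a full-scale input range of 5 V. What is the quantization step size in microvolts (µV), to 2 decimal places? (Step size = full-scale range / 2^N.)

5 V / 2^14 = 5 / 16,384 V = 305.18 µV.

305.18 µV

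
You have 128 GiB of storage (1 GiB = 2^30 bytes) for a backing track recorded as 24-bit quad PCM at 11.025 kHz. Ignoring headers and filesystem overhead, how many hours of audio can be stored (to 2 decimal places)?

288.57 hours

Uncompressed byte rate = 11,025 × 3 × 4 = 132,300 bytes/s.
Capacity = 128 × 1,073,741,824 = 137,438,953,472 bytes.
137,438,953,472 / 132,300 ≈ 1038843.19 s → 288.57 hours.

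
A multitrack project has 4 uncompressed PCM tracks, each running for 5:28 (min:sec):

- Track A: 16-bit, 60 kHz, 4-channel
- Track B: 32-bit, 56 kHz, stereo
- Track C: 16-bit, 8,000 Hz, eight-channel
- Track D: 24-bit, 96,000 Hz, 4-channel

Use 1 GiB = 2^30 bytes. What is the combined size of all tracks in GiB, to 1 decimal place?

0.7 GiB

5:28 (min:sec) = 328 s.
Track A: 60,000 × 328 × 2 × 4 = 157,440,000 bytes.
Track B: 56,000 × 328 × 4 × 2 = 146,944,000 bytes.
Track C: 8,000 × 328 × 2 × 8 = 41,984,000 bytes.
Track D: 96,000 × 328 × 3 × 4 = 377,856,000 bytes.
Total = 724,224,000 bytes = 0.7 GiB.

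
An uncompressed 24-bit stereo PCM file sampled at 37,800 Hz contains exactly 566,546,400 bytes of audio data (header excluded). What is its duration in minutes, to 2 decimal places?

41.63 minutes

Byte rate = 37,800 × 3 × 2 = 226,800 bytes/s.
Duration = 566,546,400 / 226,800 = 2,498 s.
2,498 s / 60 = 41.63 minutes.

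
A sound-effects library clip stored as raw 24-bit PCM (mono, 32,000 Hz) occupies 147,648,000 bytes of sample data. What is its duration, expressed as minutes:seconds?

Byte rate = 32,000 × 3 × 1 = 96,000 bytes/s.
Duration = 147,648,000 / 96,000 = 1,538 s.
1,538 s = 25:38.

25:38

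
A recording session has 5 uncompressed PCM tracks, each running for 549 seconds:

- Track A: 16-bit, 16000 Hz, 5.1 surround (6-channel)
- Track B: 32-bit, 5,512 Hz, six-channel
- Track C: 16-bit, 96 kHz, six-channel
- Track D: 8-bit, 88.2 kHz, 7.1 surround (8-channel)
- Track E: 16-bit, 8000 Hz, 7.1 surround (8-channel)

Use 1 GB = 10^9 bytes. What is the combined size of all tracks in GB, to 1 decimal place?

1.3 GB

Track A: 16,000 × 549 × 2 × 6 = 105,408,000 bytes.
Track B: 5,512 × 549 × 4 × 6 = 72,626,112 bytes.
Track C: 96,000 × 549 × 2 × 6 = 632,448,000 bytes.
Track D: 88,200 × 549 × 1 × 8 = 387,374,400 bytes.
Track E: 8,000 × 549 × 2 × 8 = 70,272,000 bytes.
Total = 1,268,128,512 bytes = 1.3 GB.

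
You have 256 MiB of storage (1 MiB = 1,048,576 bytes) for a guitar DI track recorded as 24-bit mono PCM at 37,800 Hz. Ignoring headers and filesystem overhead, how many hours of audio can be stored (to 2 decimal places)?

Uncompressed byte rate = 37,800 × 3 × 1 = 113,400 bytes/s.
Capacity = 256 × 1,048,576 = 268,435,456 bytes.
268,435,456 / 113,400 ≈ 2367.16 s → 0.66 hours.

0.66 hours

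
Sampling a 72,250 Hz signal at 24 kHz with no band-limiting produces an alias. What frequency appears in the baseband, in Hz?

Nyquist = 24,000/2 = 12,000 Hz; 72,250 Hz exceeds it.
Alias = |72,250 − 3×24,000| = |72,250 − 72,000| = 250 Hz.

250 Hz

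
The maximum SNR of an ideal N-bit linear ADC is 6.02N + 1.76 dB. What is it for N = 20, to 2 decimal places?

6.02 × 20 + 1.76 = 122.16 dB.

122.16 dB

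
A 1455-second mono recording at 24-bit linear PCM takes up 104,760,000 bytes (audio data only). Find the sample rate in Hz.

24,000 Hz

Bytes = sample_rate × seconds × bytes_per_sample × channels.
sample_rate = 104,760,000 / (1,455 × 3 × 1) = 104,760,000 / 4,365 = 24,000 Hz.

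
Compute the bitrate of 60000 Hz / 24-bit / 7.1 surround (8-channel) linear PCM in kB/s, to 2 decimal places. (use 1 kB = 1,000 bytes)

Bit rate = 60,000 × 24 × 8 = 11,520,000 bits/s.
11,520,000 / 8 = 1,440,000 B/s = 1440.00 kB/s.

1440.00 kB/s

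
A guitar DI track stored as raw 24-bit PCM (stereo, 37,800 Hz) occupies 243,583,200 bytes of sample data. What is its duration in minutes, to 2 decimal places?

17.90 minutes

Byte rate = 37,800 × 3 × 2 = 226,800 bytes/s.
Duration = 243,583,200 / 226,800 = 1,074 s.
1,074 s / 60 = 17.90 minutes.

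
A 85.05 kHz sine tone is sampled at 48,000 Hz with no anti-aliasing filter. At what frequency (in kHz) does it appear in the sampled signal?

Nyquist = 48,000/2 = 24,000 Hz; 85,050 Hz exceeds it.
Alias = |85,050 − 2×48,000| = |85,050 − 96,000| = 10,950 Hz = 10.95 kHz.

10.95 kHz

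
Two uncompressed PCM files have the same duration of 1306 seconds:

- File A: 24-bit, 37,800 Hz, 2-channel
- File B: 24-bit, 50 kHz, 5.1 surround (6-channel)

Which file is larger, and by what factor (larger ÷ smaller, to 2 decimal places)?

File A: 37,800 × 3 × 2 = 226,800 bytes/s.
File B: 50,000 × 3 × 6 = 900,000 bytes/s.
File B is larger; ratio = 1,175,400,000 / 296,200,800 = 3.97.

File B, by a factor of 3.97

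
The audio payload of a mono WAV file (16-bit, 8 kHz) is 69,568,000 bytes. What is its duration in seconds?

4,348 seconds

Byte rate = 8,000 × 2 × 1 = 16,000 bytes/s.
Duration = 69,568,000 / 16,000 = 4,348 s.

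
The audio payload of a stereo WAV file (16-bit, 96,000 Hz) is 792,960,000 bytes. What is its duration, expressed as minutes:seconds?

34:25

Byte rate = 96,000 × 2 × 2 = 384,000 bytes/s.
Duration = 792,960,000 / 384,000 = 2,065 s.
2,065 s = 34:25.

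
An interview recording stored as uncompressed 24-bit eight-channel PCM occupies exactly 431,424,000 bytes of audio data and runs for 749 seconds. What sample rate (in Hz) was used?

Bytes = sample_rate × seconds × bytes_per_sample × channels.
sample_rate = 431,424,000 / (749 × 3 × 8) = 431,424,000 / 17,976 = 24,000 Hz.

24,000 Hz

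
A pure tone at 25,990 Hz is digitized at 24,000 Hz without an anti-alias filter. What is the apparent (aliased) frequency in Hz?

Nyquist = 24,000/2 = 12,000 Hz; 25,990 Hz exceeds it.
Alias = |25,990 − 1×24,000| = |25,990 − 24,000| = 1,990 Hz.

1,990 Hz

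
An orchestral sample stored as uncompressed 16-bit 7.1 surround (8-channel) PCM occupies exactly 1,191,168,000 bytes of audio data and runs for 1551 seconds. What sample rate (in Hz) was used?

48,000 Hz

Bytes = sample_rate × seconds × bytes_per_sample × channels.
sample_rate = 1,191,168,000 / (1,551 × 2 × 8) = 1,191,168,000 / 24,816 = 48,000 Hz.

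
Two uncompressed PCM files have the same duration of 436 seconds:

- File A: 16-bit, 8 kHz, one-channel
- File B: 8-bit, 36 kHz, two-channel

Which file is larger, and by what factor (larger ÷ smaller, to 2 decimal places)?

File B, by a factor of 4.50

File A: 8,000 × 2 × 1 = 16,000 bytes/s.
File B: 36,000 × 1 × 2 = 72,000 bytes/s.
File B is larger; ratio = 31,392,000 / 6,976,000 = 4.50.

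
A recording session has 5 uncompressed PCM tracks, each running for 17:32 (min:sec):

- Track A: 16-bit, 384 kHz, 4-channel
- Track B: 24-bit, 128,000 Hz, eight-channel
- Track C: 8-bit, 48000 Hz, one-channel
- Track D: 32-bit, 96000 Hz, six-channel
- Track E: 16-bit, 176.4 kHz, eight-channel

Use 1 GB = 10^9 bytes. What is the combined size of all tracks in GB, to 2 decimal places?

17:32 (min:sec) = 1,052 s.
Track A: 384,000 × 1,052 × 2 × 4 = 3,231,744,000 bytes.
Track B: 128,000 × 1,052 × 3 × 8 = 3,231,744,000 bytes.
Track C: 48,000 × 1,052 × 1 × 1 = 50,496,000 bytes.
Track D: 96,000 × 1,052 × 4 × 6 = 2,423,808,000 bytes.
Track E: 176,400 × 1,052 × 2 × 8 = 2,969,164,800 bytes.
Total = 11,906,956,800 bytes = 11.91 GB.

11.91 GB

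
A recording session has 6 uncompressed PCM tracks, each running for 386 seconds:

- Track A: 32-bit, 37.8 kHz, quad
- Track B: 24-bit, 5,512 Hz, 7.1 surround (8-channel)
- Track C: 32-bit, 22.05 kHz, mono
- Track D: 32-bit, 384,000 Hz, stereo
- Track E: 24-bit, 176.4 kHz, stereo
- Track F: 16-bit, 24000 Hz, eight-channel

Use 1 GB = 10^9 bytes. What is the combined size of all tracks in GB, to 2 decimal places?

2.06 GB

Track A: 37,800 × 386 × 4 × 4 = 233,452,800 bytes.
Track B: 5,512 × 386 × 3 × 8 = 51,063,168 bytes.
Track C: 22,050 × 386 × 4 × 1 = 34,045,200 bytes.
Track D: 384,000 × 386 × 4 × 2 = 1,185,792,000 bytes.
Track E: 176,400 × 386 × 3 × 2 = 408,542,400 bytes.
Track F: 24,000 × 386 × 2 × 8 = 148,224,000 bytes.
Total = 2,061,119,568 bytes = 2.06 GB.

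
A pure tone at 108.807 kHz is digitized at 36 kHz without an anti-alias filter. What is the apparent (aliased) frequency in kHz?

0.807 kHz

Nyquist = 36,000/2 = 18,000 Hz; 108,807 Hz exceeds it.
Alias = |108,807 − 3×36,000| = |108,807 − 108,000| = 807 Hz = 0.807 kHz.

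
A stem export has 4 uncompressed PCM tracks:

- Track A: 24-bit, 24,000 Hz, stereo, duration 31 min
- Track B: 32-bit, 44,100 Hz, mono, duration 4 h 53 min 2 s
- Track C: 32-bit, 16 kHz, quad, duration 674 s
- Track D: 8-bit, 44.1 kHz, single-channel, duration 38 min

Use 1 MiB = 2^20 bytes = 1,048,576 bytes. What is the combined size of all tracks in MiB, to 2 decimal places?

3473.66 MiB

Track A: 31 min = 1,860 s; 24,000 × 1,860 × 3 × 2 = 267,840,000 bytes.
Track B: 4 h 53 min 2 s = 17,582 s; 44,100 × 17,582 × 4 × 1 = 3,101,464,800 bytes.
Track C: 16,000 × 674 × 4 × 4 = 172,544,000 bytes.
Track D: 38 min = 2,280 s; 44,100 × 2,280 × 1 × 1 = 100,548,000 bytes.
Total = 3,642,396,800 bytes = 3473.66 MiB.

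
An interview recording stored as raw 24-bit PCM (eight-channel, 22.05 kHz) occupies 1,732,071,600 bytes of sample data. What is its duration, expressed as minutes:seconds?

Byte rate = 22,050 × 3 × 8 = 529,200 bytes/s.
Duration = 1,732,071,600 / 529,200 = 3,273 s.
3,273 s = 54:33.

54:33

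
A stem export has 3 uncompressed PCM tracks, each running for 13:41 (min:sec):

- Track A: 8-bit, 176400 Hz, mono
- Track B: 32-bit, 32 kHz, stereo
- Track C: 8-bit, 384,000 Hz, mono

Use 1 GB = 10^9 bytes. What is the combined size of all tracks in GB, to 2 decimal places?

0.67 GB

13:41 (min:sec) = 821 s.
Track A: 176,400 × 821 × 1 × 1 = 144,824,400 bytes.
Track B: 32,000 × 821 × 4 × 2 = 210,176,000 bytes.
Track C: 384,000 × 821 × 1 × 1 = 315,264,000 bytes.
Total = 670,264,400 bytes = 0.67 GB.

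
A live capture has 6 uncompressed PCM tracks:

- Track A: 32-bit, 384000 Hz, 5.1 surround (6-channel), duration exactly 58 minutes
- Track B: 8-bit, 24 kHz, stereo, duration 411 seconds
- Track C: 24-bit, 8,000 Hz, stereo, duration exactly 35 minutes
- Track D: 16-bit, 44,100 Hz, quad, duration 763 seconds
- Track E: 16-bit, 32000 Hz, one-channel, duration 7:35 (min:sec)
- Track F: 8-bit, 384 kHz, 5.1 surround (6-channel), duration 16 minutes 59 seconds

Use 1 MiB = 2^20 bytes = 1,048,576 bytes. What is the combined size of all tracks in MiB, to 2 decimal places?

Track A: exactly 58 minutes = 3,480 s; 384,000 × 3,480 × 4 × 6 = 32,071,680,000 bytes.
Track B: 24,000 × 411 × 1 × 2 = 19,728,000 bytes.
Track C: exactly 35 minutes = 2,100 s; 8,000 × 2,100 × 3 × 2 = 100,800,000 bytes.
Track D: 44,100 × 763 × 2 × 4 = 269,186,400 bytes.
Track E: 7:35 (min:sec) = 455 s; 32,000 × 455 × 2 × 1 = 29,120,000 bytes.
Track F: 16 minutes 59 seconds = 1,019 s; 384,000 × 1,019 × 1 × 6 = 2,347,776,000 bytes.
Total = 34,838,290,400 bytes = 33224.38 MiB.

33224.38 MiB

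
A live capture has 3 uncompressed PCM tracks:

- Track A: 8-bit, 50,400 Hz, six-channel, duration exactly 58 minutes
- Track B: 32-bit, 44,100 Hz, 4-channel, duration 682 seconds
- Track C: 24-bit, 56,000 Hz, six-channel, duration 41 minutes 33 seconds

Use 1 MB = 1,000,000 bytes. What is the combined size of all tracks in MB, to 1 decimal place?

4046.5 MB

Track A: exactly 58 minutes = 3,480 s; 50,400 × 3,480 × 1 × 6 = 1,052,352,000 bytes.
Track B: 44,100 × 682 × 4 × 4 = 481,219,200 bytes.
Track C: 41 minutes 33 seconds = 2,493 s; 56,000 × 2,493 × 3 × 6 = 2,512,944,000 bytes.
Total = 4,046,515,200 bytes = 4046.5 MB.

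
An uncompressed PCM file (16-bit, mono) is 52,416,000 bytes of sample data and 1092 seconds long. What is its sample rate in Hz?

Bytes = sample_rate × seconds × bytes_per_sample × channels.
sample_rate = 52,416,000 / (1,092 × 2 × 1) = 52,416,000 / 2,184 = 24,000 Hz.

24,000 Hz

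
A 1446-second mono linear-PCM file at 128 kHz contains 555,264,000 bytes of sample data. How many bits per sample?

24 bits

Bytes per sample = 555,264,000 / (128,000 × 1,446 × 1) = 555,264,000 / 185,088,000 = 3.
Bit depth = 3 × 8 = 24 bits.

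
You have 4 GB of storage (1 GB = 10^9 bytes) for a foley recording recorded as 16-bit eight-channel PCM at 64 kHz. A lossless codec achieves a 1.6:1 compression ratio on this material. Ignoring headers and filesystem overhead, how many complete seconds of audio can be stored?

Uncompressed byte rate = 64,000 × 2 × 8 = 1,024,000 bytes/s.
After 1.6:1 compression, effective rate ≈ 640000 bytes/s.
Capacity = 4 × 1,000,000,000 = 4,000,000,000 bytes.
4,000,000,000 / effective rate ≈ 6250 s → 6,250 seconds.

6,250 seconds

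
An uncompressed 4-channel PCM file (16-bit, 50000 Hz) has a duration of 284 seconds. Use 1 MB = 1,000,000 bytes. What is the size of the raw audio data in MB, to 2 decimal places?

Bytes = 50,000 samples/s × 284 s × 2 bytes/sample × 4 ch = 113,600,000 bytes.
113,600,000 / 1,000,000 = 113.60 MB.

113.60 MB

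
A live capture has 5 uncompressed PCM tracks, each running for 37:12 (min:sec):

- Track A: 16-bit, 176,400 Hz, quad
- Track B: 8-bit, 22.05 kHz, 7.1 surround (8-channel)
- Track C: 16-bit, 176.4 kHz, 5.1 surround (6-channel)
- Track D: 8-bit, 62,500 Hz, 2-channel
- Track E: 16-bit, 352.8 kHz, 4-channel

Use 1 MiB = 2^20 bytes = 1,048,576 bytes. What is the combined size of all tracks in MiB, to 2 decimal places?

37:12 (min:sec) = 2,232 s.
Track A: 176,400 × 2,232 × 2 × 4 = 3,149,798,400 bytes.
Track B: 22,050 × 2,232 × 1 × 8 = 393,724,800 bytes.
Track C: 176,400 × 2,232 × 2 × 6 = 4,724,697,600 bytes.
Track D: 62,500 × 2,232 × 1 × 2 = 279,000,000 bytes.
Track E: 352,800 × 2,232 × 2 × 4 = 6,299,596,800 bytes.
Total = 14,846,817,600 bytes = 14159.03 MiB.

14159.03 MiB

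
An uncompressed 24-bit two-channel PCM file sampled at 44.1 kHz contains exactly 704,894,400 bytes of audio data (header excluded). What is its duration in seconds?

Byte rate = 44,100 × 3 × 2 = 264,600 bytes/s.
Duration = 704,894,400 / 264,600 = 2,664 s.

2,664 seconds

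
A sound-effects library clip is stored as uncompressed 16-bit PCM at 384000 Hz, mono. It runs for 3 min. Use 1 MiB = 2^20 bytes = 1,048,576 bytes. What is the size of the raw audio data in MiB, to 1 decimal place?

131.8 MiB

Duration = 3 min = 180 s.
Bytes = 384,000 samples/s × 180 s × 2 bytes/sample × 1 ch = 138,240,000 bytes.
138,240,000 / 1,048,576 = 131.8 MiB.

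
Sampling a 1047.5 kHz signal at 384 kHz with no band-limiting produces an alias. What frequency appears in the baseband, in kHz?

Nyquist = 384,000/2 = 192,000 Hz; 1,047,500 Hz exceeds it.
Alias = |1,047,500 − 3×384,000| = |1,047,500 − 1,152,000| = 104,500 Hz = 104.5 kHz.

104.5 kHz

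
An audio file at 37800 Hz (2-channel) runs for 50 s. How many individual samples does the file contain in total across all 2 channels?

3,780,000 samples

37,800 × 50 s × 2 ch = 3,780,000 samples.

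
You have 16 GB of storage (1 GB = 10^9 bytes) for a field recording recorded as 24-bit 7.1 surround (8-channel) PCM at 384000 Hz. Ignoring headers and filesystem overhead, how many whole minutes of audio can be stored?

28 minutes

Uncompressed byte rate = 384,000 × 3 × 8 = 9,216,000 bytes/s.
Capacity = 16 × 1,000,000,000 = 16,000,000,000 bytes.
16,000,000,000 / 9,216,000 ≈ 1736.11 s → 28 minutes.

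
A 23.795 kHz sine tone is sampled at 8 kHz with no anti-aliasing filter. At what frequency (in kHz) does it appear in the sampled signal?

Nyquist = 8,000/2 = 4,000 Hz; 23,795 Hz exceeds it.
Alias = |23,795 − 3×8,000| = |23,795 − 24,000| = 205 Hz = 0.205 kHz.

0.205 kHz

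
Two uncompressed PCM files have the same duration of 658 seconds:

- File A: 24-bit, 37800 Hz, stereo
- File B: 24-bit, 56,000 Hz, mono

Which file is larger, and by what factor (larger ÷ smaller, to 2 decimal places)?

File A, by a factor of 1.35

File A: 37,800 × 3 × 2 = 226,800 bytes/s.
File B: 56,000 × 3 × 1 = 168,000 bytes/s.
File A is larger; ratio = 149,234,400 / 110,544,000 = 1.35.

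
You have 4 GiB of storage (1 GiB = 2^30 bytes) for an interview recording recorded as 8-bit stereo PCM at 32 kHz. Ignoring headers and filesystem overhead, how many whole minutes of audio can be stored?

1,118 minutes

Uncompressed byte rate = 32,000 × 1 × 2 = 64,000 bytes/s.
Capacity = 4 × 1,073,741,824 = 4,294,967,296 bytes.
4,294,967,296 / 64,000 ≈ 67108.86 s → 1,118 minutes.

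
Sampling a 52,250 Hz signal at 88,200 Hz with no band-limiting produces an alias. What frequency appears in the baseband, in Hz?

35,950 Hz

Nyquist = 88,200/2 = 44,100 Hz; 52,250 Hz exceeds it.
Alias = |52,250 − 1×88,200| = |52,250 − 88,200| = 35,950 Hz.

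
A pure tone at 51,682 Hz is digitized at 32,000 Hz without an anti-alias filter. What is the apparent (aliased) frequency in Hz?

Nyquist = 32,000/2 = 16,000 Hz; 51,682 Hz exceeds it.
Alias = |51,682 − 2×32,000| = |51,682 − 64,000| = 12,318 Hz.

12,318 Hz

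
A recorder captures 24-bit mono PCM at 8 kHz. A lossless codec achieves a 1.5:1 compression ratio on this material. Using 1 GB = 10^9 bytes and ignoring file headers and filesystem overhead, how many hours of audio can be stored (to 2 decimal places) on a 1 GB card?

Uncompressed byte rate = 8,000 × 3 × 1 = 24,000 bytes/s.
After 1.5:1 compression, effective rate ≈ 16000 bytes/s.
Capacity = 1 × 1,000,000,000 = 1,000,000,000 bytes.
1,000,000,000 / effective rate ≈ 62500 s → 17.36 hours.

17.36 hours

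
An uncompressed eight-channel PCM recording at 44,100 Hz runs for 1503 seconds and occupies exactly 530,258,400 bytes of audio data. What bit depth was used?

Bytes per sample = 530,258,400 / (44,100 × 1,503 × 8) = 530,258,400 / 530,258,400 = 1.
Bit depth = 1 × 8 = 8 bits.

8 bits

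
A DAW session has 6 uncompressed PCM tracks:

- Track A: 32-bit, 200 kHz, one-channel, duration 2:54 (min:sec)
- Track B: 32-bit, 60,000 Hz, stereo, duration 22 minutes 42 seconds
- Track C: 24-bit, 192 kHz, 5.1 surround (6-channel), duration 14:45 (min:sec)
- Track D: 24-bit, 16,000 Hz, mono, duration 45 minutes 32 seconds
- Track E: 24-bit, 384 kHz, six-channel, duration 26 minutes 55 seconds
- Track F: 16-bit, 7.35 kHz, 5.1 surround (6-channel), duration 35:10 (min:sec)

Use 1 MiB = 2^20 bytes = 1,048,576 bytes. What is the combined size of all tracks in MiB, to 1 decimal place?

14621.4 MiB

Track A: 2:54 (min:sec) = 174 s; 200,000 × 174 × 4 × 1 = 139,200,000 bytes.
Track B: 22 minutes 42 seconds = 1,362 s; 60,000 × 1,362 × 4 × 2 = 653,760,000 bytes.
Track C: 14:45 (min:sec) = 885 s; 192,000 × 885 × 3 × 6 = 3,058,560,000 bytes.
Track D: 45 minutes 32 seconds = 2,732 s; 16,000 × 2,732 × 3 × 1 = 131,136,000 bytes.
Track E: 26 minutes 55 seconds = 1,615 s; 384,000 × 1,615 × 3 × 6 = 11,162,880,000 bytes.
Track F: 35:10 (min:sec) = 2,110 s; 7,350 × 2,110 × 2 × 6 = 186,102,000 bytes.
Total = 15,331,638,000 bytes = 14621.4 MiB.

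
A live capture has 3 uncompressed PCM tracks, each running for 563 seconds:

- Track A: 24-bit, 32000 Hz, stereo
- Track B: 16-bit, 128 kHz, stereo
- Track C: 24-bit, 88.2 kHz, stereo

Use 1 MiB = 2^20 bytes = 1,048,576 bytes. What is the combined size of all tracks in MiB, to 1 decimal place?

662.1 MiB

Track A: 32,000 × 563 × 3 × 2 = 108,096,000 bytes.
Track B: 128,000 × 563 × 2 × 2 = 288,256,000 bytes.
Track C: 88,200 × 563 × 3 × 2 = 297,939,600 bytes.
Total = 694,291,600 bytes = 662.1 MiB.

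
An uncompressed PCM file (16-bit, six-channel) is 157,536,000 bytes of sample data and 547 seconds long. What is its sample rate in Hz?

24,000 Hz

Bytes = sample_rate × seconds × bytes_per_sample × channels.
sample_rate = 157,536,000 / (547 × 2 × 6) = 157,536,000 / 6,564 = 24,000 Hz.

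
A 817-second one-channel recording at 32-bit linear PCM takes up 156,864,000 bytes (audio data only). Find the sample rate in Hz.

Bytes = sample_rate × seconds × bytes_per_sample × channels.
sample_rate = 156,864,000 / (817 × 4 × 1) = 156,864,000 / 3,268 = 48,000 Hz.

48,000 Hz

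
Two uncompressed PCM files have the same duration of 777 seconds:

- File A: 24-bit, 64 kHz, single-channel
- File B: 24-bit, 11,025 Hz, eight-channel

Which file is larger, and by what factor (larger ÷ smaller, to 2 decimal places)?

File B, by a factor of 1.38

File A: 64,000 × 3 × 1 = 192,000 bytes/s.
File B: 11,025 × 3 × 8 = 264,600 bytes/s.
File B is larger; ratio = 205,594,200 / 149,184,000 = 1.38.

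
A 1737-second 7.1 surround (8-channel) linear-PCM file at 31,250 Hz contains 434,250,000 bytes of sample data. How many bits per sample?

8 bits

Bytes per sample = 434,250,000 / (31,250 × 1,737 × 8) = 434,250,000 / 434,250,000 = 1.
Bit depth = 1 × 8 = 8 bits.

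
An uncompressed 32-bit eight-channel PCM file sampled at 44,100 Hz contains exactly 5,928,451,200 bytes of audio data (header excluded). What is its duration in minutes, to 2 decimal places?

Byte rate = 44,100 × 4 × 8 = 1,411,200 bytes/s.
Duration = 5,928,451,200 / 1,411,200 = 4,201 s.
4,201 s / 60 = 70.02 minutes.

70.02 minutes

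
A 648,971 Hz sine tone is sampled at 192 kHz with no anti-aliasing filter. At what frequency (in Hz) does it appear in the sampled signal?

Nyquist = 192,000/2 = 96,000 Hz; 648,971 Hz exceeds it.
Alias = |648,971 − 3×192,000| = |648,971 − 576,000| = 72,971 Hz.

72,971 Hz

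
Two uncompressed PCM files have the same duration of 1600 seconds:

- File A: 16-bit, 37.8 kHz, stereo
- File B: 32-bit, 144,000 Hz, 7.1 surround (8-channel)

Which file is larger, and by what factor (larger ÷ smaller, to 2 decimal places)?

File B, by a factor of 30.48

File A: 37,800 × 2 × 2 = 151,200 bytes/s.
File B: 144,000 × 4 × 8 = 4,608,000 bytes/s.
File B is larger; ratio = 7,372,800,000 / 241,920,000 = 30.48.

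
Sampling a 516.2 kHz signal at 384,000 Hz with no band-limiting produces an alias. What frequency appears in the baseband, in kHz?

Nyquist = 384,000/2 = 192,000 Hz; 516,200 Hz exceeds it.
Alias = |516,200 − 1×384,000| = |516,200 − 384,000| = 132,200 Hz = 132.2 kHz.

132.2 kHz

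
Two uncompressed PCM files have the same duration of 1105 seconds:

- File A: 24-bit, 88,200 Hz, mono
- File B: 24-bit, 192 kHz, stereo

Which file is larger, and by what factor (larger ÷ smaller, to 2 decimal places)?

File A: 88,200 × 3 × 1 = 264,600 bytes/s.
File B: 192,000 × 3 × 2 = 1,152,000 bytes/s.
File B is larger; ratio = 1,272,960,000 / 292,383,000 = 4.35.

File B, by a factor of 4.35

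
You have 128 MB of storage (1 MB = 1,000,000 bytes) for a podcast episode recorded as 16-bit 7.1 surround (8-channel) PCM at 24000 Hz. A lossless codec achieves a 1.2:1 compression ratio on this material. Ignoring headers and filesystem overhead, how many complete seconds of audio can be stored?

400 seconds

Uncompressed byte rate = 24,000 × 2 × 8 = 384,000 bytes/s.
After 1.2:1 compression, effective rate ≈ 320000 bytes/s.
Capacity = 128 × 1,000,000 = 128,000,000 bytes.
128,000,000 / effective rate ≈ 400 s → 400 seconds.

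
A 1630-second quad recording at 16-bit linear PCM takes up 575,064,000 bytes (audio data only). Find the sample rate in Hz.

44,100 Hz

Bytes = sample_rate × seconds × bytes_per_sample × channels.
sample_rate = 575,064,000 / (1,630 × 2 × 4) = 575,064,000 / 13,040 = 44,100 Hz.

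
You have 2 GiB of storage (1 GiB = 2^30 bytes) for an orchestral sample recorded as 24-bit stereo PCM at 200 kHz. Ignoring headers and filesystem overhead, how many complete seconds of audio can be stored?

1,789 seconds

Uncompressed byte rate = 200,000 × 3 × 2 = 1,200,000 bytes/s.
Capacity = 2 × 1,073,741,824 = 2,147,483,648 bytes.
2,147,483,648 / 1,200,000 ≈ 1789.57 s → 1,789 seconds.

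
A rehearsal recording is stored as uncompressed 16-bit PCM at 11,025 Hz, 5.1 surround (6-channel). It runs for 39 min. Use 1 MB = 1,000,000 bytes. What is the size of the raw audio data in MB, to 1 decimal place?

Duration = 39 min = 2,340 s.
Bytes = 11,025 samples/s × 2,340 s × 2 bytes/sample × 6 ch = 309,582,000 bytes.
309,582,000 / 1,000,000 = 309.6 MB.

309.6 MB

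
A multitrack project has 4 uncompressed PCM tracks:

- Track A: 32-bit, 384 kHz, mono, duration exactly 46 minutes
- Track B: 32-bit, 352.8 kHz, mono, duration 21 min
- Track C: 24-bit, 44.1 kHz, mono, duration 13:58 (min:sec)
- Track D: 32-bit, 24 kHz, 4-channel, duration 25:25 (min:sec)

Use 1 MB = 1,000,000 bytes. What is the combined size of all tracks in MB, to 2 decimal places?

6713.94 MB

Track A: exactly 46 minutes = 2,760 s; 384,000 × 2,760 × 4 × 1 = 4,239,360,000 bytes.
Track B: 21 min = 1,260 s; 352,800 × 1,260 × 4 × 1 = 1,778,112,000 bytes.
Track C: 13:58 (min:sec) = 838 s; 44,100 × 838 × 3 × 1 = 110,867,400 bytes.
Track D: 25:25 (min:sec) = 1,525 s; 24,000 × 1,525 × 4 × 4 = 585,600,000 bytes.
Total = 6,713,939,400 bytes = 6713.94 MB.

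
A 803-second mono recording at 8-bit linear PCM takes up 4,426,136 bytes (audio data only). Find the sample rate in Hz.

Bytes = sample_rate × seconds × bytes_per_sample × channels.
sample_rate = 4,426,136 / (803 × 1 × 1) = 4,426,136 / 803 = 5,512 Hz.

5,512 Hz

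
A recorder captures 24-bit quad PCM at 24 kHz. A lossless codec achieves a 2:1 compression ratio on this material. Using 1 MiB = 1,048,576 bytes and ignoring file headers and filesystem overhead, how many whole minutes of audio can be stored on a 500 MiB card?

60 minutes

Uncompressed byte rate = 24,000 × 3 × 4 = 288,000 bytes/s.
After 2:1 compression, effective rate ≈ 144000 bytes/s.
Capacity = 500 × 1,048,576 = 524,288,000 bytes.
524,288,000 / effective rate ≈ 3640.89 s → 60 minutes.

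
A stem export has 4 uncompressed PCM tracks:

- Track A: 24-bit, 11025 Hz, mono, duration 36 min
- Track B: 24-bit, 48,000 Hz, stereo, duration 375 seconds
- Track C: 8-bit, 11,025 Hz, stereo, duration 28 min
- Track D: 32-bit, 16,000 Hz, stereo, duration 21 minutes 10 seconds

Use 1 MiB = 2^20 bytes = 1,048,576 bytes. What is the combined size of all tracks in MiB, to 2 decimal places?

Track A: 36 min = 2,160 s; 11,025 × 2,160 × 3 × 1 = 71,442,000 bytes.
Track B: 48,000 × 375 × 3 × 2 = 108,000,000 bytes.
Track C: 28 min = 1,680 s; 11,025 × 1,680 × 1 × 2 = 37,044,000 bytes.
Track D: 21 minutes 10 seconds = 1,270 s; 16,000 × 1,270 × 4 × 2 = 162,560,000 bytes.
Total = 379,046,000 bytes = 361.49 MiB.

361.49 MiB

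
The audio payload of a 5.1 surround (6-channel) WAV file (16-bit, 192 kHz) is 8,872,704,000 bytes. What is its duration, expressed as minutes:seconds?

Byte rate = 192,000 × 2 × 6 = 2,304,000 bytes/s.
Duration = 8,872,704,000 / 2,304,000 = 3,851 s.
3,851 s = 64:11.

64:11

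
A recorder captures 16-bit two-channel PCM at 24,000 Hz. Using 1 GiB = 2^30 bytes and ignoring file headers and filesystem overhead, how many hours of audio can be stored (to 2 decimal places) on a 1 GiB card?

Uncompressed byte rate = 24,000 × 2 × 2 = 96,000 bytes/s.
Capacity = 1 × 1,073,741,824 = 1,073,741,824 bytes.
1,073,741,824 / 96,000 ≈ 11184.81 s → 3.11 hours.

3.11 hours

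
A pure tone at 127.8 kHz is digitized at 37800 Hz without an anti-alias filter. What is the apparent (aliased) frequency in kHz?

Nyquist = 37,800/2 = 18,900 Hz; 127,800 Hz exceeds it.
Alias = |127,800 − 3×37,800| = |127,800 − 113,400| = 14,400 Hz = 14.4 kHz.

14.4 kHz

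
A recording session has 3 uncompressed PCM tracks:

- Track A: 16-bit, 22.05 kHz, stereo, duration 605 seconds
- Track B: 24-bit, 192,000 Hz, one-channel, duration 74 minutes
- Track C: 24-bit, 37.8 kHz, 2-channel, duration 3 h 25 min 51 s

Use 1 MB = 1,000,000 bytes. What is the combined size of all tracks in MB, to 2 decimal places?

Track A: 22,050 × 605 × 2 × 2 = 53,361,000 bytes.
Track B: 74 minutes = 4,440 s; 192,000 × 4,440 × 3 × 1 = 2,557,440,000 bytes.
Track C: 3 h 25 min 51 s = 12,351 s; 37,800 × 12,351 × 3 × 2 = 2,801,206,800 bytes.
Total = 5,412,007,800 bytes = 5412.01 MB.

5412.01 MB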